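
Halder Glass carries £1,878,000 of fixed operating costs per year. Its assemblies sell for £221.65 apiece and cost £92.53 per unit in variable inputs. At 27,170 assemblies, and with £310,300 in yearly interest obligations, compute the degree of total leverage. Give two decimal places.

Contribution at this volume is 27,170 × £129.12 = £3,508,190.40.
Operating income = contribution − fixed costs = £3,508,190.40 − £1,878,000 = £1,630,190.40. Interest = £310,300.00.
DOL = £3,508,190.40 ÷ £1,630,190.40 = 2.1520; DFL = £1,630,190.40 ÷ £1,319,890.40 = 1.2351.
Combined leverage = 2.1520 × 1.2351 = 2.6579.

2.66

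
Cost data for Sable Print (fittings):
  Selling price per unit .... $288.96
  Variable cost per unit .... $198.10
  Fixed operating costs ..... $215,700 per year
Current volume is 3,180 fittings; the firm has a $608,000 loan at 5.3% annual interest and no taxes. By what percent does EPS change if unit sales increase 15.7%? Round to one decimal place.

+110.6%

At 3,180 units, contribution = 3,180 × $90.86 = $288,934.80.
Operating income = contribution − fixed costs = $288,934.80 − $215,700 = $73,234.80.
After interest of $32,224.00, pre-tax earnings = $41,010.80.
DCL = total CM / (EBIT − I) = $288,934.80 / $41,010.80 = 7.0453.
EPS therefore changes by 7.0453 × (+15.7%) = +110.6%.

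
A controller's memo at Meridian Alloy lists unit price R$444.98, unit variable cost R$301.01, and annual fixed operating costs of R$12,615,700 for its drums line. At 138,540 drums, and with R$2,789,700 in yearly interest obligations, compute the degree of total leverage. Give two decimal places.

Total contribution margin = 138,540 × R$143.97 = R$19,945,603.80.
Operating income = contribution − fixed costs = R$19,945,603.80 − R$12,615,700 = R$7,329,903.80. Interest = R$2,789,700.00, so EBIT − I = R$4,540,203.80.
Degree of total leverage = total CM / (EBIT − interest) = R$19,945,603.80 / R$4,540,203.80 = 4.3931.

4.39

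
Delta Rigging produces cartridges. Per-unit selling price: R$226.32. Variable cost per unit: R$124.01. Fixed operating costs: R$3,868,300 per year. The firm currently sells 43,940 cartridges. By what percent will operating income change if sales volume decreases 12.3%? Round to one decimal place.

At 43,940 units, contribution = 43,940 × R$102.31 = R$4,495,501.40.
EBIT = R$4,495,501.40 − R$3,868,300 = R$627,201.40.
Degree of operating leverage = R$4,495,501.40 / R$627,201.40 = 7.1676.
So EBIT moves 7.1676 × (-12.3%) = -88.2%.

-88.2%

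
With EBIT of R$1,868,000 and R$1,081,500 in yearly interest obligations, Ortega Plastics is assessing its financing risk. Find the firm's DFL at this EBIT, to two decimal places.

Annual interest charges come to R$1,081,500.00.
DFL = EBIT ÷ (EBIT − I) = R$1,868,000 ÷ (R$1,868,000 − R$1,081,500.00) = R$1,868,000 ÷ R$786,500.00 = 2.3751.

2.38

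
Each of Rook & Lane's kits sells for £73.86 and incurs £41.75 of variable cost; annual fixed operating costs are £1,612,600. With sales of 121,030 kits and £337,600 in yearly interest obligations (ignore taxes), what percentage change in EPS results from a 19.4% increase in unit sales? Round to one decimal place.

At 121,030 units, contribution = 121,030 × £32.11 = £3,886,273.30.
EBIT = £3,886,273.30 − £1,612,600 = £2,273,673.30.
Interest = £337,600.00, so EBIT − I = £1,936,073.30.
Degree of combined leverage = contribution ÷ (EBIT − I) = £3,886,273.30 ÷ £1,936,073.30 = 2.0073.
%ΔEPS = DCL × %ΔSales = 2.0073 × +19.4% = +38.9%.

+38.9%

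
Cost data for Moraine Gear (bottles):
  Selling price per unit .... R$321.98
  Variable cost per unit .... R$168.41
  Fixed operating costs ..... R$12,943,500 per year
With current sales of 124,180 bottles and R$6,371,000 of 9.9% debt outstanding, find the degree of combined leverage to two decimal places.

3.47

Contribution at this volume is 124,180 × R$153.57 = R$19,070,322.60.
Operating income = contribution − fixed costs = R$19,070,322.60 − R$12,943,500 = R$6,126,822.60. Interest = R$630,729.00.
DOL = R$19,070,322.60 ÷ R$6,126,822.60 = 3.1126; DFL = R$6,126,822.60 ÷ R$5,496,093.60 = 1.1148.
DCL = DOL × DFL = 3.1126 × 1.1148 = 3.4699.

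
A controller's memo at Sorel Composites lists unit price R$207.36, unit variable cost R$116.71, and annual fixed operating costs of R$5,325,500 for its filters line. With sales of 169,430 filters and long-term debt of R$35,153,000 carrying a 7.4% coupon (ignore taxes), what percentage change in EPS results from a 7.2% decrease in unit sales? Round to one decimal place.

Contribution at this volume is 169,430 × R$90.65 = R$15,358,829.50.
EBIT = R$15,358,829.50 − R$5,325,500 = R$10,033,329.50.
Interest = R$2,601,322.00, so EBIT − I = R$7,432,007.50.
Degree of combined leverage = contribution ÷ (EBIT − I) = R$15,358,829.50 ÷ R$7,432,007.50 = 2.0666.
%ΔEPS = DCL × %ΔSales = 2.0666 × -7.2% = -14.9%.

-14.9%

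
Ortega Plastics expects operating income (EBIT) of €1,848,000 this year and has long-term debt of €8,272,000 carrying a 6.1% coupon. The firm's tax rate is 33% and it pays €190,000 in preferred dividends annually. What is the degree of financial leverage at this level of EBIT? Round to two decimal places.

Annual interest charges come to €504,592.00.
Preferred dividends grossed up pre-tax: €190,000 / (1 − 0.33) = €283,582.09.
DFL = EBIT ÷ [EBIT − I − D_p/(1−t)] = €1,848,000 ÷ [€1,848,000 − €504,592.00 − €283,582.09] = €1,848,000 ÷ €1,059,825.91 = 1.7437.

1.74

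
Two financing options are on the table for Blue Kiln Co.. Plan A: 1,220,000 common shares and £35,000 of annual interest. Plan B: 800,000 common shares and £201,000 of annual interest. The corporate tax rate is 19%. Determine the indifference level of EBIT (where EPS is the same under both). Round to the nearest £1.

£517,190

At indifference, (EBIT − 35,000)(1 − t)/1,220,000 = (EBIT − 201,000)(1 − t)/800,000.
Cancelling (1 − t) and cross-multiplying: 800,000·(EBIT − 35,000) = 1,220,000·(EBIT − 201,000).
Solving, EBIT = (201,000·1,220,000 − 35,000·800,000) / (1,220,000 − 800,000) = 217,220,000,000 / 420,000 = 517,190.48.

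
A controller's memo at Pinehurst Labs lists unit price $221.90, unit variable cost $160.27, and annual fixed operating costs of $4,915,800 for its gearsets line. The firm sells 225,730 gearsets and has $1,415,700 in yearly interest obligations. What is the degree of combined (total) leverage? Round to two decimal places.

1.84

Total contribution margin = 225,730 × $61.63 = $13,911,739.90.
EBIT = $13,911,739.90 − $4,915,800 = $8,995,939.90. Interest = $1,415,700.00.
DOL = $13,911,739.90 ÷ $8,995,939.90 = 1.5464; DFL = $8,995,939.90 ÷ $7,580,239.90 = 1.1868.
DCL = DOL × DFL = 1.5464 × 1.1868 = 1.8353.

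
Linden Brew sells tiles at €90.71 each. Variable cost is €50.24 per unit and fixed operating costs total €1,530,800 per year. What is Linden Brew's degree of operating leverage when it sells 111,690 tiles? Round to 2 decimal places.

Contribution at this volume is 111,690 × €40.47 = €4,520,094.30.
Subtracting fixed costs: EBIT = €4,520,094.30 − €1,530,800 = €2,989,294.30.
DOL = contribution ÷ EBIT = €4,520,094.30 ÷ €2,989,294.30 = 1.5121.

1.51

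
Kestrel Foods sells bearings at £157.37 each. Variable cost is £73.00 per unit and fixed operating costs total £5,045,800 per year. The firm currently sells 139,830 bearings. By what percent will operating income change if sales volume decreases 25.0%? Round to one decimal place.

-43.7%

At 139,830 units, contribution = 139,830 × £84.37 = £11,797,457.10.
EBIT = £11,797,457.10 − £5,045,800 = £6,751,657.10.
So DOL = total CM / EBIT = £11,797,457.10 / £6,751,657.10 = 1.7473.
%ΔEBIT = DOL × %ΔSales = 1.7473 × -25.0% = -43.7%.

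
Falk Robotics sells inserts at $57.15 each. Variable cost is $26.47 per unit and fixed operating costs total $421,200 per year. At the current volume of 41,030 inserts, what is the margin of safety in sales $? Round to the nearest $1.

Contribution margin per unit = $57.15 − $26.47 = $30.68. Break-even units = $421,200 ÷ $30.68 = 13,728.81; break-even revenue = 13,728.81 × $57.15 = $784,601.69.
Current sales = 41,030 × $57.15 = $2,344,864.50.
Margin of safety = $2,344,864.50 − $784,601.69 = $1,560,263.

$1,560,263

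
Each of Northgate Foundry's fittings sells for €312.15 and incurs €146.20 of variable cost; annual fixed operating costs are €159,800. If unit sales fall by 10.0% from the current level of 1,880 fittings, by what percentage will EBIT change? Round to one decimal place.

Contribution at this volume is 1,880 × €165.95 = €311,986.00.
EBIT = €311,986.00 − €159,800 = €152,186.00.
Degree of operating leverage = €311,986.00 / €152,186.00 = 2.0500.
%ΔEBIT = DOL × %ΔSales = 2.0500 × -10.0% = -20.5%.

-20.5%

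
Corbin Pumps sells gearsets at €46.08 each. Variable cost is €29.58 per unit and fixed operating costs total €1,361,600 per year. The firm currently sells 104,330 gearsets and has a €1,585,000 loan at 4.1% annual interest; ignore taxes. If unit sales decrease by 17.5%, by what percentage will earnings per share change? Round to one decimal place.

Contribution at this volume is 104,330 × €16.50 = €1,721,445.00.
Operating income = contribution − fixed costs = €1,721,445.00 − €1,361,600 = €359,845.00.
Interest = €64,985.00, so EBIT − I = €294,860.00.
Degree of combined leverage = contribution ÷ (EBIT − I) = €1,721,445.00 ÷ €294,860.00 = 5.8382.
%ΔEPS = DCL × %ΔSales = 5.8382 × -17.5% = -102.2%.

-102.2%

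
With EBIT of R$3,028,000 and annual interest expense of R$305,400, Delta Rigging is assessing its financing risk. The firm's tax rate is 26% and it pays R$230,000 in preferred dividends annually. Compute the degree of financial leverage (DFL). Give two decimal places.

1.26

Annual interest charges come to R$305,400.00.
Preferred dividends grossed up pre-tax: R$230,000 / (1 − 0.26) = R$310,810.81.
DFL = EBIT ÷ [EBIT − I − D_p/(1−t)] = R$3,028,000 ÷ [R$3,028,000 − R$305,400.00 − R$310,810.81] = R$3,028,000 ÷ R$2,411,789.19 = 1.2555.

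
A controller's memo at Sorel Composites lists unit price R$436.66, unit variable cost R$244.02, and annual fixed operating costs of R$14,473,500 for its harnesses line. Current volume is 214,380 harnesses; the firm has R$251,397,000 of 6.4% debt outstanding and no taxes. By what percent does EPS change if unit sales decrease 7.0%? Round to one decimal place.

Contribution at this volume is 214,380 × R$192.64 = R$41,298,163.20.
Subtracting fixed costs: EBIT = R$41,298,163.20 − R$14,473,500 = R$26,824,663.20.
Interest = R$16,089,408.00, so EBIT − I = R$10,735,255.20.
DCL = total CM / (EBIT − I) = R$41,298,163.20 / R$10,735,255.20 = 3.8470.
EPS therefore changes by 3.8470 × (-7.0%) = -26.9%.

-26.9%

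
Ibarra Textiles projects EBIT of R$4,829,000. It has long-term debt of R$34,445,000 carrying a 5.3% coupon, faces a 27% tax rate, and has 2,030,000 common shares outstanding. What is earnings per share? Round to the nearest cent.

Interest = R$1,825,585.00, so EBT = R$4,829,000 − R$1,825,585.00 = R$3,003,415.00.
After tax at 27%: net income = R$3,003,415.00 × 0.73 = R$2,192,492.95.
EPS = R$2,192,492.95 ÷ 2,030,000 = R$1.08.

R$1.08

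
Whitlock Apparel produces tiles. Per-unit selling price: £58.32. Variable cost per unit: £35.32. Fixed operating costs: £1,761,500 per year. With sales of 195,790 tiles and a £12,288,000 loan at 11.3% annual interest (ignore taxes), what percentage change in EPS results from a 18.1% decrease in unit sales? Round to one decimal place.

-60.2%

Contribution at this volume is 195,790 × £23.00 = £4,503,170.00.
Operating income = contribution − fixed costs = £4,503,170.00 − £1,761,500 = £2,741,670.00.
Interest = £1,388,544.00, so EBIT − I = £1,353,126.00.
Degree of combined leverage = contribution ÷ (EBIT − I) = £4,503,170.00 ÷ £1,353,126.00 = 3.3280.
%ΔEPS = DCL × %ΔSales = 3.3280 × -18.1% = -60.2%.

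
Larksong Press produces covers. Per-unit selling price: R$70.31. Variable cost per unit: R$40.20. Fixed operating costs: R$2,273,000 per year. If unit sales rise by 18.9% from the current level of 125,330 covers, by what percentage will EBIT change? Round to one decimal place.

At 125,330 units, contribution = 125,330 × R$30.11 = R$3,773,686.30.
Operating income = contribution − fixed costs = R$3,773,686.30 − R$2,273,000 = R$1,500,686.30.
Degree of operating leverage = R$3,773,686.30 / R$1,500,686.30 = 2.5146.
%ΔEBIT = DOL × %ΔSales = 2.5146 × +18.9% = +47.5%.

+47.5%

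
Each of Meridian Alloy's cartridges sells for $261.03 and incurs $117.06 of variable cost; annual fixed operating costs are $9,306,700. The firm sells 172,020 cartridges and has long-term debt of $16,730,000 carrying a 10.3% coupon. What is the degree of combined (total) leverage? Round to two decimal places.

At 172,020 units, contribution = 172,020 × $143.97 = $24,765,719.40.
Operating income = contribution − fixed costs = $24,765,719.40 − $9,306,700 = $15,459,019.40. Interest = $1,723,190.00, so EBIT − I = $13,735,829.40.
Degree of total leverage = total CM / (EBIT − interest) = $24,765,719.40 / $13,735,829.40 = 1.8030.

1.80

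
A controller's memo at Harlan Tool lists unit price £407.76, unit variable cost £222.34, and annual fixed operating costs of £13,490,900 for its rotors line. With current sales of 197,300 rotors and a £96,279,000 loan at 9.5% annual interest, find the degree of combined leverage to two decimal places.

Contribution at this volume is 197,300 × £185.42 = £36,583,366.00.
EBIT = £36,583,366.00 − £13,490,900 = £23,092,466.00. Interest = £9,146,505.00, so EBIT − I = £13,945,961.00.
Degree of total leverage = total CM / (EBIT − interest) = £36,583,366.00 / £13,945,961.00 = 2.6232.

2.62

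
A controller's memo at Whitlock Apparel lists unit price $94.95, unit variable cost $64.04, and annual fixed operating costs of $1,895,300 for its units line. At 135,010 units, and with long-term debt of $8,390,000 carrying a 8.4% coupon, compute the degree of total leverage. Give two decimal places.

Contribution at this volume is 135,010 × $30.91 = $4,173,159.10.
Operating income = contribution − fixed costs = $4,173,159.10 − $1,895,300 = $2,277,859.10. Interest = $704,760.00, so EBIT − I = $1,573,099.10.
Degree of total leverage = total CM / (EBIT − interest) = $4,173,159.10 / $1,573,099.10 = 2.6528.

2.65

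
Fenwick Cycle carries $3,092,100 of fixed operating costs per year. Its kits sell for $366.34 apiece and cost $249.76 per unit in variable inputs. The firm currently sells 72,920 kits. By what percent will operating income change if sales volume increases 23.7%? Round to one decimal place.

At 72,920 units, contribution = 72,920 × $116.58 = $8,501,013.60.
Operating income = contribution − fixed costs = $8,501,013.60 − $3,092,100 = $5,408,913.60.
Degree of operating leverage = $8,501,013.60 / $5,408,913.60 = 1.5717.
%ΔEBIT = DOL × %ΔSales = 1.5717 × +23.7% = +37.2%.

+37.2%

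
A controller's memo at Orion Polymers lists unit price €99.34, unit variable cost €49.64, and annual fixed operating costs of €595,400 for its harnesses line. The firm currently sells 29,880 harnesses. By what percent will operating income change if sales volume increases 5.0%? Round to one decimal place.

At 29,880 units, contribution = 29,880 × €49.70 = €1,485,036.00.
Subtracting fixed costs: EBIT = €1,485,036.00 − €595,400 = €889,636.00.
DOL = contribution ÷ EBIT = €1,485,036.00 ÷ €889,636.00 = 1.6693.
Operating income changes by 1.6693 × +5.0% = +8.3%.

+8.3%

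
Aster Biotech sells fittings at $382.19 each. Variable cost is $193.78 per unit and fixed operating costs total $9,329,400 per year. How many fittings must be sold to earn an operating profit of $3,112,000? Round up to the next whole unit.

Each unit contributes $382.19 − $193.78 = $188.41.
Units = (FC + target) / CM = ($9,329,400 + $3,112,000) / $188.41 = 66,033.65, so 66,034 fittings.

66,034 fittings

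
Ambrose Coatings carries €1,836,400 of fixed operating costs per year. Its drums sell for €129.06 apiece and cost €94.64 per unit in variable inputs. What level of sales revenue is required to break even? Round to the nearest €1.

€6,885,700

Contribution margin per unit = €129.06 − €94.64 = €34.42, a CM ratio of €34.42 ÷ €129.06 = 0.2667.
Break-even sales = FC ÷ CM ratio = €1,836,400 × €129.06 / €34.42 = €6,885,700.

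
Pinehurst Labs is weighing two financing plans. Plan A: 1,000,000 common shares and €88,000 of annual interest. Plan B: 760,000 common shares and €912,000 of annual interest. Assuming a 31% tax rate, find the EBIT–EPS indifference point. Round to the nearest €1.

€3,521,333

Set EPS_A = EPS_B: (EBIT − €88,000)(1 − 0.31) ÷ 1,000,000 = (EBIT − €912,000)(1 − 0.31) ÷ 760,000.
The (1 − t) factor cancels: (EBIT − 88,000) × 760,000 = (EBIT − 912,000) × 1,000,000.
Solving, EBIT = (912,000·1,000,000 − 88,000·760,000) / (1,000,000 − 760,000) = 845,120,000,000 / 240,000 = 3,521,333.33.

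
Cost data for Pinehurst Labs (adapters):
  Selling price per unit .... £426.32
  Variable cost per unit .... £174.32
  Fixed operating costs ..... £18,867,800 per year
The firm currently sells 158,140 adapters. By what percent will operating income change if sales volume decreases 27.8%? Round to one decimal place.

At 158,140 units, contribution = 158,140 × £252.00 = £39,851,280.00.
Operating income = contribution − fixed costs = £39,851,280.00 − £18,867,800 = £20,983,480.00.
DOL = contribution ÷ EBIT = £39,851,280.00 ÷ £20,983,480.00 = 1.8992.
%ΔEBIT = DOL × %ΔSales = 1.8992 × -27.8% = -52.8%.

-52.8%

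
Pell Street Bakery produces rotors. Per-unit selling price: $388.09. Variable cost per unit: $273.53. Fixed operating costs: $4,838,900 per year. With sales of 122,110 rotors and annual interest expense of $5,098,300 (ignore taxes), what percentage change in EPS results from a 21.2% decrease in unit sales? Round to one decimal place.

Total contribution margin = 122,110 × $114.56 = $13,988,921.60.
Subtracting fixed costs: EBIT = $13,988,921.60 − $4,838,900 = $9,150,021.60.
After interest of $5,098,300.00, pre-tax earnings = $4,051,721.60.
DCL = total CM / (EBIT − I) = $13,988,921.60 / $4,051,721.60 = 3.4526.
EPS therefore changes by 3.4526 × (-21.2%) = -73.2%.

-73.2%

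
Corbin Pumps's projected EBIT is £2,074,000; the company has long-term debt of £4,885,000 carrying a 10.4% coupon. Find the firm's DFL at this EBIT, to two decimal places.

Interest = £508,040.00.
DFL = EBIT ÷ (EBIT − I) = £2,074,000 ÷ (£2,074,000 − £508,040.00) = £2,074,000 ÷ £1,565,960.00 = 1.3244.

1.32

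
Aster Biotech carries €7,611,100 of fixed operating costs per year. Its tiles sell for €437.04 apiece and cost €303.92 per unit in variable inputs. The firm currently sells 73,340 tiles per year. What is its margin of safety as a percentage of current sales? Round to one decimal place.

Contribution margin per unit = €437.04 − €303.92 = €133.12. Break-even units = €7,611,100 ÷ €133.12 = 57,174.73; break-even revenue = 57,174.73 × €437.04 = €24,987,643.81.
Current sales = 73,340 × €437.04 = €32,052,513.60.
Margin of safety = (€32,052,513.60 − €24,987,643.81) ÷ €32,052,513.60 = 22.0%.

22.0%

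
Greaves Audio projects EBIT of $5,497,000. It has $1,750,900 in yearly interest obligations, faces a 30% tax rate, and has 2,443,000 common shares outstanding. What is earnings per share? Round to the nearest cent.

Pre-tax income = $5,497,000 − $1,750,900.00 = $3,746,100.00.
Net income = $3,746,100.00 × (1 − 0.30) = $2,622,270.00.
Per share: $2,622,270.00 / 2,443,000 shares = $1.07.

$1.07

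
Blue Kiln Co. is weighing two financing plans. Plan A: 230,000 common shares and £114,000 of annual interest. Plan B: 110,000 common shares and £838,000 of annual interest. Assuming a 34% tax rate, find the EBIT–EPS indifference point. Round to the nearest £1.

£1,501,667

Set EPS_A = EPS_B: (EBIT − £114,000)(1 − 0.34) ÷ 230,000 = (EBIT − £838,000)(1 − 0.34) ÷ 110,000.
Cancelling (1 − t) and cross-multiplying: 110,000·(EBIT − 114,000) = 230,000·(EBIT − 838,000).
EBIT × (230,000 − 110,000) = 838,000 × 230,000 − 114,000 × 110,000 = 180,200,000,000, so EBIT = 180,200,000,000 ÷ 120,000 = 1,501,666.67.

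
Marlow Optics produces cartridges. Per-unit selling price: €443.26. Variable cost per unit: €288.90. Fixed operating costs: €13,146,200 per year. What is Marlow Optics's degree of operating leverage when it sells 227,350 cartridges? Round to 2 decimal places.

At 227,350 units, contribution = 227,350 × €154.36 = €35,093,746.00.
EBIT = €35,093,746.00 − €13,146,200 = €21,947,546.00.
Degree of operating leverage = €35,093,746.00 / €21,947,546.00 = 1.5990.

1.60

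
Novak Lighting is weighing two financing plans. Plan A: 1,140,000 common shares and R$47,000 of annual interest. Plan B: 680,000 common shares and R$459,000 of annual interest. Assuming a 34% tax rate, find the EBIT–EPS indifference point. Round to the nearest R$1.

At indifference, (EBIT − 47,000)(1 − t)/1,140,000 = (EBIT − 459,000)(1 − t)/680,000.
Cancelling (1 − t) and cross-multiplying: 680,000·(EBIT − 47,000) = 1,140,000·(EBIT − 459,000).
Solving, EBIT = (459,000·1,140,000 − 47,000·680,000) / (1,140,000 − 680,000) = 491,300,000,000 / 460,000 = 1,068,043.48.

R$1,068,043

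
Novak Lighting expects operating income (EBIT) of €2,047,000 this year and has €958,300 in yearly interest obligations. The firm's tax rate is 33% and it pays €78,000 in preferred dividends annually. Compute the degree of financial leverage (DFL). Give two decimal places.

Annual interest charges come to €958,300.00.
Preferred dividends grossed up pre-tax: €78,000 / (1 − 0.33) = €116,417.91.
DFL = EBIT ÷ [EBIT − I − D_p/(1−t)] = €2,047,000 ÷ [€2,047,000 − €958,300.00 − €116,417.91] = €2,047,000 ÷ €972,282.09 = 2.1054.

2.11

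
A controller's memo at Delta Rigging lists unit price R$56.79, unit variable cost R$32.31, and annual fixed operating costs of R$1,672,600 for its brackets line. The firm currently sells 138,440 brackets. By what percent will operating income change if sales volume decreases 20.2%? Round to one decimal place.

-39.9%

Contribution at this volume is 138,440 × R$24.48 = R$3,389,011.20.
Subtracting fixed costs: EBIT = R$3,389,011.20 − R$1,672,600 = R$1,716,411.20.
So DOL = total CM / EBIT = R$3,389,011.20 / R$1,716,411.20 = 1.9745.
So EBIT moves 1.9745 × (-20.2%) = -39.9%.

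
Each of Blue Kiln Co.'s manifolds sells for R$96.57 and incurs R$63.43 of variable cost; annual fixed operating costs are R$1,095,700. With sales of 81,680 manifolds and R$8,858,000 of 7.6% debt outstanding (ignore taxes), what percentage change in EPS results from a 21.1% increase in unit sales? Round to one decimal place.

Contribution at this volume is 81,680 × R$33.14 = R$2,706,875.20.
EBIT = R$2,706,875.20 − R$1,095,700 = R$1,611,175.20.
After interest of R$673,208.00, pre-tax earnings = R$937,967.20.
Degree of combined leverage = contribution ÷ (EBIT − I) = R$2,706,875.20 ÷ R$937,967.20 = 2.8859.
%ΔEPS = DCL × %ΔSales = 2.8859 × +21.1% = +60.9%.

+60.9%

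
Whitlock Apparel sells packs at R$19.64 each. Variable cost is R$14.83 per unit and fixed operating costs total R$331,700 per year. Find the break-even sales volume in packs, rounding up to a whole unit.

Contribution margin per unit = R$19.64 − R$14.83 = R$4.81.
Break-even volume = fixed costs ÷ CM per unit = R$331,700 ÷ R$4.81 = 68,960.50, so 68,961 packs.

68,961 packs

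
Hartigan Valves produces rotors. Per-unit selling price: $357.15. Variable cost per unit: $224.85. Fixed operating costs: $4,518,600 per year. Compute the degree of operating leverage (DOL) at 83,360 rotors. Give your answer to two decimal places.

Contribution at this volume is 83,360 × $132.30 = $11,028,528.00.
Subtracting fixed costs: EBIT = $11,028,528.00 − $4,518,600 = $6,509,928.00.
So DOL = total CM / EBIT = $11,028,528.00 / $6,509,928.00 = 1.6941.

1.69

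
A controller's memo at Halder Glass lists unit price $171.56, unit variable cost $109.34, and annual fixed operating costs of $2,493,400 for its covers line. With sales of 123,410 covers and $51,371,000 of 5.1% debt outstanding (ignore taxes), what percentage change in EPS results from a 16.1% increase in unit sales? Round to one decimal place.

At 123,410 units, contribution = 123,410 × $62.22 = $7,678,570.20.
Operating income = contribution − fixed costs = $7,678,570.20 − $2,493,400 = $5,185,170.20.
Interest = $2,619,921.00, so EBIT − I = $2,565,249.20.
DCL = total CM / (EBIT − I) = $7,678,570.20 / $2,565,249.20 = 2.9933.
%ΔEPS = DCL × %ΔSales = 2.9933 × +16.1% = +48.2%.

+48.2%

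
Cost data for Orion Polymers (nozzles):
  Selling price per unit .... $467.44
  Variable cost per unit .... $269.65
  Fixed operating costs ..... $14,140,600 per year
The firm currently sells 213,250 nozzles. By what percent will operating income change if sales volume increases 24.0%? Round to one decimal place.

At 213,250 units, contribution = 213,250 × $197.79 = $42,178,717.50.
EBIT = $42,178,717.50 − $14,140,600 = $28,038,117.50.
So DOL = total CM / EBIT = $42,178,717.50 / $28,038,117.50 = 1.5043.
%ΔEBIT = DOL × %ΔSales = 1.5043 × +24.0% = +36.1%.

+36.1%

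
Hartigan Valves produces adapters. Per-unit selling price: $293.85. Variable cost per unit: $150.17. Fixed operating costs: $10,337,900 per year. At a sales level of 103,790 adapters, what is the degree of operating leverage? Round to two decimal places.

Total contribution margin = 103,790 × $143.68 = $14,912,547.20.
Operating income = contribution − fixed costs = $14,912,547.20 − $10,337,900 = $4,574,647.20.
Degree of operating leverage = $14,912,547.20 / $4,574,647.20 = 3.2598.

3.26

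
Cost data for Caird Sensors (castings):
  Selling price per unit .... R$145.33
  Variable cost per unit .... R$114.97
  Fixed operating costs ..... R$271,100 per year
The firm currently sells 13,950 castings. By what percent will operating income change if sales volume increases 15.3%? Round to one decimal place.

+42.5%

Contribution at this volume is 13,950 × R$30.36 = R$423,522.00.
EBIT = R$423,522.00 − R$271,100 = R$152,422.00.
So DOL = total CM / EBIT = R$423,522.00 / R$152,422.00 = 2.7786.
So EBIT moves 2.7786 × (+15.3%) = +42.5%.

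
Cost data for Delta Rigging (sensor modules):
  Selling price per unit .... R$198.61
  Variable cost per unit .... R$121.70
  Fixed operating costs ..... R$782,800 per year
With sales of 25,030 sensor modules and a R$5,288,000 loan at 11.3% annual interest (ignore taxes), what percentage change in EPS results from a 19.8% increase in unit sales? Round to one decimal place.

Total contribution margin = 25,030 × R$76.91 = R$1,925,057.30.
Operating income = contribution − fixed costs = R$1,925,057.30 − R$782,800 = R$1,142,257.30.
Interest = R$597,544.00, so EBIT − I = R$544,713.30.
Degree of combined leverage = contribution ÷ (EBIT − I) = R$1,925,057.30 ÷ R$544,713.30 = 3.5341.
%ΔEPS = DCL × %ΔSales = 3.5341 × +19.8% = +70.0%.

+70.0%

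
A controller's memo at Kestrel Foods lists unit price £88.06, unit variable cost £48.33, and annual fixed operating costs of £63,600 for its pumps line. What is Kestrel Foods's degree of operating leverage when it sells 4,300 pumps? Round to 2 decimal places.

1.59

At 4,300 units, contribution = 4,300 × £39.73 = £170,839.00.
EBIT = £170,839.00 − £63,600 = £107,239.00.
So DOL = total CM / EBIT = £170,839.00 / £107,239.00 = 1.5931.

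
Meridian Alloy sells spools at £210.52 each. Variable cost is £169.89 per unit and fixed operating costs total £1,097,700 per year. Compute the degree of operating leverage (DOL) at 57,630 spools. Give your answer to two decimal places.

Total contribution margin = 57,630 × £40.63 = £2,341,506.90.
Subtracting fixed costs: EBIT = £2,341,506.90 − £1,097,700 = £1,243,806.90.
DOL = contribution ÷ EBIT = £2,341,506.90 ÷ £1,243,806.90 = 1.8825.

1.88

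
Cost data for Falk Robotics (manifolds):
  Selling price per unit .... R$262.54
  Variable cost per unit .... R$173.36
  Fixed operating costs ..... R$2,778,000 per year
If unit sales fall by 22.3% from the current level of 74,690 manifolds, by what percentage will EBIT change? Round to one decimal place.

Total contribution margin = 74,690 × R$89.18 = R$6,660,854.20.
Operating income = contribution − fixed costs = R$6,660,854.20 − R$2,778,000 = R$3,882,854.20.
DOL = contribution ÷ EBIT = R$6,660,854.20 ÷ R$3,882,854.20 = 1.7155.
%ΔEBIT = DOL × %ΔSales = 1.7155 × -22.3% = -38.3%.

-38.3%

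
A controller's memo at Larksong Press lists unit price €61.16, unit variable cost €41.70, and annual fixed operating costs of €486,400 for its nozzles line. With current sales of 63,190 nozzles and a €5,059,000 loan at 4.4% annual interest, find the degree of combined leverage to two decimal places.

Total contribution margin = 63,190 × €19.46 = €1,229,677.40.
Operating income = contribution − fixed costs = €1,229,677.40 − €486,400 = €743,277.40. Interest = €222,596.00.
DOL = €1,229,677.40 ÷ €743,277.40 = 1.6544; DFL = €743,277.40 ÷ €520,681.40 = 1.4275.
DCL = DOL × DFL = 1.6544 × 1.4275 = 2.3617.

2.36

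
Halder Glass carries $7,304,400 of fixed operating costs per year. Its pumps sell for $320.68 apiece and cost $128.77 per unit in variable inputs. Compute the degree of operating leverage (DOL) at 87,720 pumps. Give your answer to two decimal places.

At 87,720 units, contribution = 87,720 × $191.91 = $16,834,345.20.
Subtracting fixed costs: EBIT = $16,834,345.20 − $7,304,400 = $9,529,945.20.
Degree of operating leverage = $16,834,345.20 / $9,529,945.20 = 1.7665.

1.77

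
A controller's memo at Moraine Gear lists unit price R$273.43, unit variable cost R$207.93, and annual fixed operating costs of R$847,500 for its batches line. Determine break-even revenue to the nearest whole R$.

R$3,537,892

CM per unit = R$273.43 − R$207.93 = R$65.50; CM ratio = R$65.50 / R$273.43 = 0.2395.
Break-even revenue = fixed costs × price ÷ CM = R$847,500 × R$273.43 ÷ R$65.50 = R$3,537,892.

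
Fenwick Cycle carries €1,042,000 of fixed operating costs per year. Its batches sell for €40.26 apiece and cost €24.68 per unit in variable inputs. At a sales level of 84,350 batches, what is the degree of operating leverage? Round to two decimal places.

Contribution at this volume is 84,350 × €15.58 = €1,314,173.00.
Operating income = contribution − fixed costs = €1,314,173.00 − €1,042,000 = €272,173.00.
DOL = contribution ÷ EBIT = €1,314,173.00 ÷ €272,173.00 = 4.8284.

4.83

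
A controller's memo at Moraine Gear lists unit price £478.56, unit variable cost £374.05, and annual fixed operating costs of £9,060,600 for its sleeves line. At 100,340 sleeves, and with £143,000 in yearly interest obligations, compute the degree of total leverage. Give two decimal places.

8.17

At 100,340 units, contribution = 100,340 × £104.51 = £10,486,533.40.
Operating income = contribution − fixed costs = £10,486,533.40 − £9,060,600 = £1,425,933.40. Interest = £143,000.00, so EBIT − I = £1,282,933.40.
Degree of total leverage = total CM / (EBIT − interest) = £10,486,533.40 / £1,282,933.40 = 8.1739.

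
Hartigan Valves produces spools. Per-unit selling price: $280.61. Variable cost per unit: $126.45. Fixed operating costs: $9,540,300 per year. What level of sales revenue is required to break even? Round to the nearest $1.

$17,365,747

CM per unit = $280.61 − $126.45 = $154.16; CM ratio = $154.16 / $280.61 = 0.5494.
Break-even sales = FC ÷ CM ratio = $9,540,300 × $280.61 / $154.16 = $17,365,747.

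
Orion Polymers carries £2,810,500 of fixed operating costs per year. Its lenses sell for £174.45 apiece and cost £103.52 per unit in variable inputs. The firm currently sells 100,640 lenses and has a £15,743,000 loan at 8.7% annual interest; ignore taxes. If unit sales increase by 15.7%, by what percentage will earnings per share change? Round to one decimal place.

At 100,640 units, contribution = 100,640 × £70.93 = £7,138,395.20.
EBIT = £7,138,395.20 − £2,810,500 = £4,327,895.20.
After interest of £1,369,641.00, pre-tax earnings = £2,958,254.20.
DCL = total CM / (EBIT − I) = £7,138,395.20 / £2,958,254.20 = 2.4130.
EPS therefore changes by 2.4130 × (+15.7%) = +37.9%.

+37.9%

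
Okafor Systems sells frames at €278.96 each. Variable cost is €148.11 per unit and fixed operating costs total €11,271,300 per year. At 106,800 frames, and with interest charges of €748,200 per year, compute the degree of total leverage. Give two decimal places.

At 106,800 units, contribution = 106,800 × €130.85 = €13,974,780.00.
Subtracting fixed costs: EBIT = €13,974,780.00 − €11,271,300 = €2,703,480.00. Interest = €748,200.00.
DOL = €13,974,780.00 ÷ €2,703,480.00 = 5.1692; DFL = €2,703,480.00 ÷ €1,955,280.00 = 1.3827.
Combined leverage = 5.1692 × 1.3827 = 7.1475.

7.15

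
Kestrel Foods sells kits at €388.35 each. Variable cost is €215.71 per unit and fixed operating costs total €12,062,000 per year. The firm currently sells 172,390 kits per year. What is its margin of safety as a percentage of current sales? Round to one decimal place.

59.5%

Each unit contributes €388.35 − €215.71 = €172.64. Break-even units = €12,062,000 ÷ €172.64 = 69,867.93; break-even revenue = 69,867.93 × €388.35 = €27,133,211.89.
Actual sales revenue = 172,390 × €388.35 = €66,947,656.50.
Margin of safety = (€66,947,656.50 − €27,133,211.89) ÷ €66,947,656.50 = 59.5%.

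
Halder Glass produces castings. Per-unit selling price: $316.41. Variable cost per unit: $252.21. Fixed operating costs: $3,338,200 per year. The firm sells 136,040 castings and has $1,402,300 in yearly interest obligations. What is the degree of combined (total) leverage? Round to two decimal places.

2.19

Contribution at this volume is 136,040 × $64.20 = $8,733,768.00.
EBIT = $8,733,768.00 − $3,338,200 = $5,395,568.00. Interest = $1,402,300.00, so EBIT − I = $3,993,268.00.
DCL = contribution ÷ (EBIT − I) = $8,733,768.00 ÷ $3,993,268.00 = 2.1871.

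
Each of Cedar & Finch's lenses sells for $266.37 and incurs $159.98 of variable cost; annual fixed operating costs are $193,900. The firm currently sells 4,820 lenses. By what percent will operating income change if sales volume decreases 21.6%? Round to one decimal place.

Contribution at this volume is 4,820 × $106.39 = $512,799.80.
Operating income = contribution − fixed costs = $512,799.80 − $193,900 = $318,899.80.
Degree of operating leverage = $512,799.80 / $318,899.80 = 1.6080.
Operating income changes by 1.6080 × -21.6% = -34.7%.

-34.7%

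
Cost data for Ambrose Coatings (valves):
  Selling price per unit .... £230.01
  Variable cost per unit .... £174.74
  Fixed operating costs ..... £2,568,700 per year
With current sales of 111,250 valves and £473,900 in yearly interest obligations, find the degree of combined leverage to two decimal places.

Total contribution margin = 111,250 × £55.27 = £6,148,787.50.
EBIT = £6,148,787.50 − £2,568,700 = £3,580,087.50. Interest = £473,900.00, so EBIT − I = £3,106,187.50.
DCL = contribution ÷ (EBIT − I) = £6,148,787.50 ÷ £3,106,187.50 = 1.9795.

1.98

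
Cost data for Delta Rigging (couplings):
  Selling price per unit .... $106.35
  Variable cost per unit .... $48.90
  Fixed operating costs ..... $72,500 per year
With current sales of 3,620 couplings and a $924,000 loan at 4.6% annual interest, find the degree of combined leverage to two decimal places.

2.24

Contribution at this volume is 3,620 × $57.45 = $207,969.00.
Operating income = contribution − fixed costs = $207,969.00 − $72,500 = $135,469.00. Interest = $42,504.00, so EBIT − I = $92,965.00.
DCL = contribution ÷ (EBIT − I) = $207,969.00 ÷ $92,965.00 = 2.2371.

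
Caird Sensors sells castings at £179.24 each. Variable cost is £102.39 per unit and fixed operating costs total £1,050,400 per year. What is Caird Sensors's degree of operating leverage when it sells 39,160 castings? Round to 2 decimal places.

Contribution at this volume is 39,160 × £76.85 = £3,009,446.00.
Subtracting fixed costs: EBIT = £3,009,446.00 − £1,050,400 = £1,959,046.00.
DOL = contribution ÷ EBIT = £3,009,446.00 ÷ £1,959,046.00 = 1.5362.

1.54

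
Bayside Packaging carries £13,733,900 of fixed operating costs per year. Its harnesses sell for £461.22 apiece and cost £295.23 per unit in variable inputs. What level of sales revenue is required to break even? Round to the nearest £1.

Contribution margin per unit = £461.22 − £295.23 = £165.99, a CM ratio of £165.99 ÷ £461.22 = 0.3599.
Break-even sales = FC ÷ CM ratio = £13,733,900 × £461.22 / £165.99 = £38,161,030.

£38,161,030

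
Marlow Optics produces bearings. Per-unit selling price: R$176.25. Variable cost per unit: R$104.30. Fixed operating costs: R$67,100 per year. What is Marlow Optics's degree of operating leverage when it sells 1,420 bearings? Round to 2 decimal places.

2.91

Contribution at this volume is 1,420 × R$71.95 = R$102,169.00.
EBIT = R$102,169.00 − R$67,100 = R$35,069.00.
Degree of operating leverage = R$102,169.00 / R$35,069.00 = 2.9134.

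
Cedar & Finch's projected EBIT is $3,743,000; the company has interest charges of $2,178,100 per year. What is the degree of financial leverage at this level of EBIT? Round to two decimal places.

2.39

Annual interest charges come to $2,178,100.00.
DFL = EBIT ÷ (EBIT − I) = $3,743,000 ÷ ($3,743,000 − $2,178,100.00) = $3,743,000 ÷ $1,564,900.00 = 2.3918.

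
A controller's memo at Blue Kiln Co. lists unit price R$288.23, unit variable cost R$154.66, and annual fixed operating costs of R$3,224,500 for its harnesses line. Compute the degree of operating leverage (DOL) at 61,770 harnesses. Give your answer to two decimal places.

1.64

Contribution at this volume is 61,770 × R$133.57 = R$8,250,618.90.
EBIT = R$8,250,618.90 − R$3,224,500 = R$5,026,118.90.
DOL = contribution ÷ EBIT = R$8,250,618.90 ÷ R$5,026,118.90 = 1.6415.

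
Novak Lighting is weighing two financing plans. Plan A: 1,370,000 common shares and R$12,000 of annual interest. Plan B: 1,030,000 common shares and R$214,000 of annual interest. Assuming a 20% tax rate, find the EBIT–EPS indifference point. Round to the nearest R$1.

At indifference, (EBIT − 12,000)(1 − t)/1,370,000 = (EBIT − 214,000)(1 − t)/1,030,000.
Cancelling (1 − t) and cross-multiplying: 1,030,000·(EBIT − 12,000) = 1,370,000·(EBIT − 214,000).
EBIT × (1,370,000 − 1,030,000) = 214,000 × 1,370,000 − 12,000 × 1,030,000 = 280,820,000,000, so EBIT = 280,820,000,000 ÷ 340,000 = 825,941.18.

R$825,941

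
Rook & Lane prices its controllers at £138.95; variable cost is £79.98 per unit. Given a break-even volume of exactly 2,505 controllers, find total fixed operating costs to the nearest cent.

Each unit contributes £138.95 − £79.98 = £58.97.
Fixed costs = break-even units × CM = 2,505 × £58.97 = £147,719.85.

£147,719.85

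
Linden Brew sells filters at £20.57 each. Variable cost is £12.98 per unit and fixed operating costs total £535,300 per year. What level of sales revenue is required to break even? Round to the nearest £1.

Contribution margin per unit = £20.57 − £12.98 = £7.59, a CM ratio of £7.59 ÷ £20.57 = 0.3690.
Break-even revenue = fixed costs × price ÷ CM = £535,300 × £20.57 ÷ £7.59 = £1,450,741.

£1,450,741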